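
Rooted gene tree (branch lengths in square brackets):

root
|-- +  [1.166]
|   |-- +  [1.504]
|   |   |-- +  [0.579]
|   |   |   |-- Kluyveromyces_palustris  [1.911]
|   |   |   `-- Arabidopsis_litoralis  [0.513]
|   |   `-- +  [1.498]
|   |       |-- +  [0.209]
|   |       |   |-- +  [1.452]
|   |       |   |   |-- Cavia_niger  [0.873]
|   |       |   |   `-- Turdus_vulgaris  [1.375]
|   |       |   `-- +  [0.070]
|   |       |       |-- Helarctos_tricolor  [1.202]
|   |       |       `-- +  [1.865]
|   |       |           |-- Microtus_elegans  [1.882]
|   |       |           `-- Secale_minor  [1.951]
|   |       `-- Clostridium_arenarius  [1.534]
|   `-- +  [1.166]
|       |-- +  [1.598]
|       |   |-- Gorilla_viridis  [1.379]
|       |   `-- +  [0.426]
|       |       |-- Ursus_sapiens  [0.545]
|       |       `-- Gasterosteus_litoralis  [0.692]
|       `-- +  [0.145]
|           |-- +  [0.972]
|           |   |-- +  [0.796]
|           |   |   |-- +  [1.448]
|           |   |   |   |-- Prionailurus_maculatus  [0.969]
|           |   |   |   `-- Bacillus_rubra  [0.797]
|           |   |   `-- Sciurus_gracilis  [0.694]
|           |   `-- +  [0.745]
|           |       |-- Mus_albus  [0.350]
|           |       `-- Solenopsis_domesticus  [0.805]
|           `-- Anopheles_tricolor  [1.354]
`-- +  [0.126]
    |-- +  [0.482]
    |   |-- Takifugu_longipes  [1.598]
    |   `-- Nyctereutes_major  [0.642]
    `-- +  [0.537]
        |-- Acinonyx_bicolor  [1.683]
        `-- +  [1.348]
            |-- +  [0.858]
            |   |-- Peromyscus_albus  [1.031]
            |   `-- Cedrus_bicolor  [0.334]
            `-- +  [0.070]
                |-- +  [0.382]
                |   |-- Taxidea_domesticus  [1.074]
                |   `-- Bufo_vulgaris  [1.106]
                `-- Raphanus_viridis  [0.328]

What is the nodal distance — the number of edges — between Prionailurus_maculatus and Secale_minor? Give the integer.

12

The MRCA of Prionailurus_maculatus and Secale_minor is the node subtending (((Kluyveromyces_palustris,Arabidopsis_litoralis),(((Cavia_niger,Turdus_vulgaris),(Helarctos_tricolor,(Microtus_elegans,Secale_minor))),Clostridium_arenarius)),((Gorilla_viridis,(Ursus_sapiens,Gasterosteus_litoralis)),((((Prionailurus_maculatus,Bacillus_rubra),Sciurus_gracilis),(Mus_albus,Solenopsis_domesticus)),Anopheles_tricolor))).
From Prionailurus_maculatus up to that node: 6 branches. From Secale_minor up to the same node: 6 branches. Total: 6 + 6 = 12.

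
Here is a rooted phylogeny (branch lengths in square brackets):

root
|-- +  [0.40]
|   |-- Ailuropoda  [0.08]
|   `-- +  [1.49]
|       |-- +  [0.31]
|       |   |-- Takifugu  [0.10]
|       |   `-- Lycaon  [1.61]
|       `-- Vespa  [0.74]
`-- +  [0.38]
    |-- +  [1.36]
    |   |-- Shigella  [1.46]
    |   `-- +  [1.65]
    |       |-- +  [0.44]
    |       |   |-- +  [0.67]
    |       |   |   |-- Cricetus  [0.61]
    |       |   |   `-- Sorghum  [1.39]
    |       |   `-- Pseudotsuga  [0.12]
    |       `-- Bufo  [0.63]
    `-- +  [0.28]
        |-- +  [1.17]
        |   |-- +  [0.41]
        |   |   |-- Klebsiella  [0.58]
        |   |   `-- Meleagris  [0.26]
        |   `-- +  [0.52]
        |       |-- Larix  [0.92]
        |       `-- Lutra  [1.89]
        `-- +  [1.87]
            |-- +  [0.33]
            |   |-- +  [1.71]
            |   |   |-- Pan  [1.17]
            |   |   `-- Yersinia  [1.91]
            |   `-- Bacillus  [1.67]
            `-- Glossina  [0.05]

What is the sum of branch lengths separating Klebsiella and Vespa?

5.45

The path runs Klebsiella → … → MRCA → … → Vespa; the MRCA is the root of the tree.
Branch lengths along that path: 0.58 + 0.41 + 1.17 + 0.28 + 0.38 + 0.40 + 1.49 + 0.74 = 5.45.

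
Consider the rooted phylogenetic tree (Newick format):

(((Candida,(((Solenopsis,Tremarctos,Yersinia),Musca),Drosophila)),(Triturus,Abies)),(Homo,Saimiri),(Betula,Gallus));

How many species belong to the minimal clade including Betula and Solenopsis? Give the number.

The MRCA of Betula and Solenopsis is the root, so the clade is the entire tree.
That clade contains 12 terminal taxa: Abies, Betula, Candida, Drosophila, Gallus, Homo, Musca, Saimiri, Solenopsis, Tremarctos, Triturus, Yersinia.

12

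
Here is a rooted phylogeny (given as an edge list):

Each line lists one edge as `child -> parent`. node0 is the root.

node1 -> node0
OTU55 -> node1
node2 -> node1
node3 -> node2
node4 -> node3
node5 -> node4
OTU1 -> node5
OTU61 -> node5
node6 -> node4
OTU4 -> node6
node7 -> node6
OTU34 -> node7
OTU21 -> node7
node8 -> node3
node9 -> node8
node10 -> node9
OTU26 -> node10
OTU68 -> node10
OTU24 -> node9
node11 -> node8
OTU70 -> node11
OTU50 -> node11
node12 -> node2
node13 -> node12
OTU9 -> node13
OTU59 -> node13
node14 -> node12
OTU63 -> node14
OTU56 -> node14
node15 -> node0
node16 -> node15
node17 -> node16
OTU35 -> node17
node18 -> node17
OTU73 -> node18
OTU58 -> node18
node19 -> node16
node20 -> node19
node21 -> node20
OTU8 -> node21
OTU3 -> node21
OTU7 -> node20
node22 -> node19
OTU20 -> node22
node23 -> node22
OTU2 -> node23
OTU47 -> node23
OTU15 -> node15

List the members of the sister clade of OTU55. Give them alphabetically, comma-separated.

OTU55 attaches to the tree at the node subtending (OTU55,((((OTU1,OTU61),(OTU4,(OTU34,OTU21))),(((OTU26,OTU68),OTU24),(OTU70,OTU50))),((OTU9,OTU59),(OTU63,OTU56)))).
The other lineage descending from that same node — the sister group — is ((((OTU1,OTU61),(OTU4,(OTU34,OTU21))),(((OTU26,OTU68),OTU24),(OTU70,OTU50))),((OTU9,OTU59),(OTU63,OTU56))); its 14 tips in alphabetical order are the answer.

OTU1, OTU21, OTU24, OTU26, OTU34, OTU4, OTU50, OTU56, OTU59, OTU61, OTU63, OTU68, OTU70, OTU9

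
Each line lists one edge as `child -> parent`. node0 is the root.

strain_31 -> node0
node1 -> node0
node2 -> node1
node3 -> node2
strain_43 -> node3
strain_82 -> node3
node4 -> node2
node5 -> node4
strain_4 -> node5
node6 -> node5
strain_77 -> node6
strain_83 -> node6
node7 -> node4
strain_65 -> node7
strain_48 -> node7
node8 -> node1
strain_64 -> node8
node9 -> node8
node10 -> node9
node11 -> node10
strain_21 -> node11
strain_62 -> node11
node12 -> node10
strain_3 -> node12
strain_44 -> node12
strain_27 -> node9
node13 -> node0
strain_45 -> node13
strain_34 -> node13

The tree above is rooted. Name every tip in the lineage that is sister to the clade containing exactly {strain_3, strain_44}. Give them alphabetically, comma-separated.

The clade containing exactly {strain_3, strain_44} attaches to the tree at the node subtending ((strain_21,strain_62),(strain_3,strain_44)).
The other lineage descending from that same node — the sister group — is (strain_21,strain_62); its 2 tips in alphabetical order are the answer.

strain_21, strain_62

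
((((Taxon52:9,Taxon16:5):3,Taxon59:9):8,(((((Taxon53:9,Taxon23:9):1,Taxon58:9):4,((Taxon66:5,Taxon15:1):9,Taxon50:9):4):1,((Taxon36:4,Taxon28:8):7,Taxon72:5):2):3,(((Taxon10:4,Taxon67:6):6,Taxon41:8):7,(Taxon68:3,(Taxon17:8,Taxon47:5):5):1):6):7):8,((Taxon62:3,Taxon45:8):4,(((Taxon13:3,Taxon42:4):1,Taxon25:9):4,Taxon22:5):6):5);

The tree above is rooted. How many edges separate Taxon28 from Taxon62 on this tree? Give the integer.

9

The MRCA of Taxon28 and Taxon62 is the root of the tree.
From Taxon28 up to that node: 6 branches. From Taxon62 up to the same node: 3 branches. Total: 6 + 3 = 9.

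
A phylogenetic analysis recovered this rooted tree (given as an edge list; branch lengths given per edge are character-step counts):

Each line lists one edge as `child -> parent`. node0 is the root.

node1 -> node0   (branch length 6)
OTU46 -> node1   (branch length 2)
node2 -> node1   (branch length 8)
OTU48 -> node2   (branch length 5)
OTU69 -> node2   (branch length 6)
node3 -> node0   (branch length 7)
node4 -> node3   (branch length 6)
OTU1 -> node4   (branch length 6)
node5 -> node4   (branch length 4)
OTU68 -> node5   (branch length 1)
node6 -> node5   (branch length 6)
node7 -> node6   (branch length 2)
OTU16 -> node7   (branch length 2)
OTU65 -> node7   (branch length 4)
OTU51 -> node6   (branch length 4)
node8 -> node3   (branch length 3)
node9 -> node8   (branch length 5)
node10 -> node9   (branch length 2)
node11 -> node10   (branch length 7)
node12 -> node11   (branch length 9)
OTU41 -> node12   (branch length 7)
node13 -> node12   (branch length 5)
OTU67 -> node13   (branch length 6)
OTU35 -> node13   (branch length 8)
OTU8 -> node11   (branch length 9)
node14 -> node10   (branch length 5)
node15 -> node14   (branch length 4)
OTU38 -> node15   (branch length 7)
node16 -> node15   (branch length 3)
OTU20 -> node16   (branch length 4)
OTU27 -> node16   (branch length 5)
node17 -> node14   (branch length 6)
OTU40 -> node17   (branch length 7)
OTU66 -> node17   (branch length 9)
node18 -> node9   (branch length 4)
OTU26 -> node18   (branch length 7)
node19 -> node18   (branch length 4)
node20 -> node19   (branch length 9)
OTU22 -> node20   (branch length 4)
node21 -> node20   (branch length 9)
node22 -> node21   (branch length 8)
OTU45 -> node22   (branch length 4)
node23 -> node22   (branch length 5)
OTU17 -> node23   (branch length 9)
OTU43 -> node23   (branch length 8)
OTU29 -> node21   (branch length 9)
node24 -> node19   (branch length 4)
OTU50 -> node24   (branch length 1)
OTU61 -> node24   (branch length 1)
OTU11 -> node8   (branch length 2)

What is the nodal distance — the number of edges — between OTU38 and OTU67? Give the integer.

The MRCA of OTU38 and OTU67 is the node subtending (((OTU41,(OTU67,OTU35)),OTU8),((OTU38,(OTU20,OTU27)),(OTU40,OTU66))).
From OTU38 up to that node: 3 branches. From OTU67 up to the same node: 4 branches. Total: 3 + 4 = 7.

7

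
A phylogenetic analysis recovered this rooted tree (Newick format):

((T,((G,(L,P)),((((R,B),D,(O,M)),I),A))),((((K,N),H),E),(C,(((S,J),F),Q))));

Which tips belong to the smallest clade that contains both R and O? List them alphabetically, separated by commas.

B, D, M, O, R

Tracing R: it sits inside (R,B).
Tracing O: it sits inside (O,M).
The smallest clade enclosing both is ((R,B),D,(O,M)); the answer is its 5 terminal taxa in alphabetical order.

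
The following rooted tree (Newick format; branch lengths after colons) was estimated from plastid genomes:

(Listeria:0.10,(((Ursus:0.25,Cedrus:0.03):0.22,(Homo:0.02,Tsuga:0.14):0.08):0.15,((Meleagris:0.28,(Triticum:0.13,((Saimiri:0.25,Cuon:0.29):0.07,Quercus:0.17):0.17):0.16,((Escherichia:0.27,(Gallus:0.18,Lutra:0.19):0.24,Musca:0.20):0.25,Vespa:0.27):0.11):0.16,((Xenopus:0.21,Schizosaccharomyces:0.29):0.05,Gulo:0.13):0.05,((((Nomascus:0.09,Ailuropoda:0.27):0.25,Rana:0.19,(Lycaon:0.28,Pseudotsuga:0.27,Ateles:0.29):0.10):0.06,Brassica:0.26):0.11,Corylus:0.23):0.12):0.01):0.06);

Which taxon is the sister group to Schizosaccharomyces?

Xenopus

Schizosaccharomyces attaches to the tree at the node subtending (Xenopus,Schizosaccharomyces).
The other lineage descending from that same node — the sister group — is the single tip Xenopus.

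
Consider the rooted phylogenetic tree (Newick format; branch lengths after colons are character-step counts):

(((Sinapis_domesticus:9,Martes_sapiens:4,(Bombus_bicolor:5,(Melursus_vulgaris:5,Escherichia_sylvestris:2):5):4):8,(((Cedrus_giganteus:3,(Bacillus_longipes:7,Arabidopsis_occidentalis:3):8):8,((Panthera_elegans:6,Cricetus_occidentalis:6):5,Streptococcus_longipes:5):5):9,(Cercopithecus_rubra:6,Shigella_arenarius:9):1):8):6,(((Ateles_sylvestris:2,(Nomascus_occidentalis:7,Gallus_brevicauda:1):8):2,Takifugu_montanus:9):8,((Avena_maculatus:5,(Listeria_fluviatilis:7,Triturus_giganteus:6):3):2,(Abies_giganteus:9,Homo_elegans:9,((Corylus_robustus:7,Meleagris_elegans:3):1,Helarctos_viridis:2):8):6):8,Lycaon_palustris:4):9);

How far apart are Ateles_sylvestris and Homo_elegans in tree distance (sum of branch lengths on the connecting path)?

35

The path runs Ateles_sylvestris → … → MRCA → … → Homo_elegans; the MRCA is the node subtending (((Ateles_sylvestris,(Nomascus_occidentalis,Gallus_brevicauda)),Takifugu_montanus),((Avena_maculatus,(Listeria_fluviatilis,Triturus_giganteus)),(Abies_giganteus,Homo_elegans,((Corylus_robustus,Meleagris_elegans),Helarctos_viridis))),Lycaon_palustris).
Branch lengths along that path: 2 + 2 + 8 + 8 + 6 + 9 = 35.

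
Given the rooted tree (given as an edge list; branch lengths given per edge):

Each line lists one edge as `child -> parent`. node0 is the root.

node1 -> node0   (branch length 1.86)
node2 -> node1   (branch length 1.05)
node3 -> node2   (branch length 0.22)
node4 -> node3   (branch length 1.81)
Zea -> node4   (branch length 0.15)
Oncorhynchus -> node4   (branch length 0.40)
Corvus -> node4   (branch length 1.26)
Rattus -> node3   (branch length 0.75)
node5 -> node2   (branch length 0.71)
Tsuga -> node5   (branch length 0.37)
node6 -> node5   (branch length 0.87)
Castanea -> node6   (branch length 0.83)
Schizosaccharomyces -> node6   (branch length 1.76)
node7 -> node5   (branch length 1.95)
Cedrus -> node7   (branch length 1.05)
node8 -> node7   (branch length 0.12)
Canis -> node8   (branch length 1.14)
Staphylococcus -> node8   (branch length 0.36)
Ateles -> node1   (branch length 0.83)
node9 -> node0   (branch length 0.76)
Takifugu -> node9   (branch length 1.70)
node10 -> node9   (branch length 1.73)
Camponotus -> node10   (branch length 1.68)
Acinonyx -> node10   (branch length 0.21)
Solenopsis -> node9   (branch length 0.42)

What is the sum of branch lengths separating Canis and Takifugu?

9.29

The path runs Canis → … → MRCA → … → Takifugu; the MRCA is the root of the tree.
Branch lengths along that path: 1.14 + 0.12 + 1.95 + 0.71 + 1.05 + 1.86 + 0.76 + 1.70 = 9.29.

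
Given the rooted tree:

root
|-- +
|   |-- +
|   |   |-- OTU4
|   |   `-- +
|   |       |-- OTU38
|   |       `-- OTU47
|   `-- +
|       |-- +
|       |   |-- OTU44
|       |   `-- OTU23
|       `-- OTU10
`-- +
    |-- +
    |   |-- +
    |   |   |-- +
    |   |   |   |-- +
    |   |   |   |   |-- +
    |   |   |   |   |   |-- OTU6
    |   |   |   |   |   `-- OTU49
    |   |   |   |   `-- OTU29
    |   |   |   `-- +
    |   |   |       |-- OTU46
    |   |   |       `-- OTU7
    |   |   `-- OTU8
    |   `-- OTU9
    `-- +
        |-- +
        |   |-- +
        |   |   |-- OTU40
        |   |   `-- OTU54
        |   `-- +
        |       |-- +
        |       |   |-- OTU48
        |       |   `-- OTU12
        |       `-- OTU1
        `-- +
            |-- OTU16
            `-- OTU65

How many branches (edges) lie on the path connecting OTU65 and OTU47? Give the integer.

The MRCA of OTU65 and OTU47 is the root of the tree.
From OTU65 up to that node: 4 branches. From OTU47 up to the same node: 4 branches. Total: 4 + 4 = 8.

8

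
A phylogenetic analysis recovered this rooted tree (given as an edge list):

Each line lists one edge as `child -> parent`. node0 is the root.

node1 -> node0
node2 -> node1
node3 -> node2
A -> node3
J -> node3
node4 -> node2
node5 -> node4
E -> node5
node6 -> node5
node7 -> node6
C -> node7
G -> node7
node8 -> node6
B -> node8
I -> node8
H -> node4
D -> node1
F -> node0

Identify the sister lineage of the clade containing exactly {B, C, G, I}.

E

The clade containing exactly {B, C, G, I} attaches to the tree at the node subtending (E,((C,G),(B,I))).
The other lineage descending from that same node — the sister group — is the single tip E.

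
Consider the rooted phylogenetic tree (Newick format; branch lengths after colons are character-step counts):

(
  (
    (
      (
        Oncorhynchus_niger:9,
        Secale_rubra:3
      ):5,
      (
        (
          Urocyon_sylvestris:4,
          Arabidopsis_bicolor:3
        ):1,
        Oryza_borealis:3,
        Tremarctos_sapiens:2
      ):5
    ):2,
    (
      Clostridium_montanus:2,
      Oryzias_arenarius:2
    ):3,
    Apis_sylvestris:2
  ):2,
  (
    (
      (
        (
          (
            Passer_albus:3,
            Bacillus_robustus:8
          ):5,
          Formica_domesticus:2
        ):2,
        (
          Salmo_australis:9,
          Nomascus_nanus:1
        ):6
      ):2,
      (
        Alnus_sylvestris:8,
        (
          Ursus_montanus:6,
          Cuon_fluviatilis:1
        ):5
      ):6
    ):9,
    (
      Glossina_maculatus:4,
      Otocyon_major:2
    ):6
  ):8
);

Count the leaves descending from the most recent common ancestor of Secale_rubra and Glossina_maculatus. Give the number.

19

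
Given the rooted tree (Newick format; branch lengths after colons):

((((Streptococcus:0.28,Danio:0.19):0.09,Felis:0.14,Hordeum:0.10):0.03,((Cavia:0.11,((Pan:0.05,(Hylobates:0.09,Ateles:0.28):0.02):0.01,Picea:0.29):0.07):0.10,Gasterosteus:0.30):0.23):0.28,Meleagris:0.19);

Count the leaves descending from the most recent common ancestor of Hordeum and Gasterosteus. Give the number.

The MRCA of Hordeum and Gasterosteus is the node subtending (((Streptococcus,Danio),Felis,Hordeum),((Cavia,((Pan,(Hylobates,Ateles)),Picea)),Gasterosteus)).
That clade contains 10 terminal taxa: Ateles, Cavia, Danio, Felis, Gasterosteus, Hordeum, Hylobates, Pan, Picea, Streptococcus.

10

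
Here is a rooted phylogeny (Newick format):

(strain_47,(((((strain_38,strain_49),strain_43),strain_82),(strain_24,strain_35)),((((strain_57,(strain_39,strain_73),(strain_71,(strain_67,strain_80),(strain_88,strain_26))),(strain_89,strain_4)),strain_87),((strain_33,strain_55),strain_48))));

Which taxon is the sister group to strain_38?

strain_49

strain_38 attaches to the tree at the node subtending (strain_38,strain_49).
The other lineage descending from that same node — the sister group — is the single tip strain_49.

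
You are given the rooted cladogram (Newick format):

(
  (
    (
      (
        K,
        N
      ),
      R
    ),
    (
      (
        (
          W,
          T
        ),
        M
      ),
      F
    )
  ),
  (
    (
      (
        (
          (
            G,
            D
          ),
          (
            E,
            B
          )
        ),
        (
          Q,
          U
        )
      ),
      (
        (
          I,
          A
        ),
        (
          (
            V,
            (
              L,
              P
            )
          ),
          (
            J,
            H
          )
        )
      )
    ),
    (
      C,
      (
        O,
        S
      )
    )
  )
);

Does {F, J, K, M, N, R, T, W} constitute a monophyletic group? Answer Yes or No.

No

The MRCA of the listed taxa is the root, so the smallest clade containing them is the whole tree.
That clade also contains A, B, C, D, E, G, H, I, L, O, P, Q, S, U, V, which are not in the proposed group, so the group is not monophyletic.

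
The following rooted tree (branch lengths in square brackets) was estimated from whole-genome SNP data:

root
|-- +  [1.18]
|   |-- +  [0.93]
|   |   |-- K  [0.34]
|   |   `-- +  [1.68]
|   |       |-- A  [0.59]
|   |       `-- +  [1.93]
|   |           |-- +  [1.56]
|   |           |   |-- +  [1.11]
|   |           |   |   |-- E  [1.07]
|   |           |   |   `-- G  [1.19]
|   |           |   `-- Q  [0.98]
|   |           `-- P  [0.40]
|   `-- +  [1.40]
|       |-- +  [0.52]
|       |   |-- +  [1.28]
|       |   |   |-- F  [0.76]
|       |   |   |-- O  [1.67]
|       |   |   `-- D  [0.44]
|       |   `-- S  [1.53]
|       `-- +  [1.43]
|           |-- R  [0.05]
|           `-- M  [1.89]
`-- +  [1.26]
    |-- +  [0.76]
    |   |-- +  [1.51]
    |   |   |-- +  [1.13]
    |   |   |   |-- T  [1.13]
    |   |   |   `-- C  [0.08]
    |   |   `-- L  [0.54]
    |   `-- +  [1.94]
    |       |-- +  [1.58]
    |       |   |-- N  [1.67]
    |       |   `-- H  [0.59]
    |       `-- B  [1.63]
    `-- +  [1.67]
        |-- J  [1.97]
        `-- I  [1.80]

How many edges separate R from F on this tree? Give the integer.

5

The MRCA of R and F is the node subtending (((F,O,D),S),(R,M)).
From R up to that node: 2 branches. From F up to the same node: 3 branches. Total: 2 + 3 = 5.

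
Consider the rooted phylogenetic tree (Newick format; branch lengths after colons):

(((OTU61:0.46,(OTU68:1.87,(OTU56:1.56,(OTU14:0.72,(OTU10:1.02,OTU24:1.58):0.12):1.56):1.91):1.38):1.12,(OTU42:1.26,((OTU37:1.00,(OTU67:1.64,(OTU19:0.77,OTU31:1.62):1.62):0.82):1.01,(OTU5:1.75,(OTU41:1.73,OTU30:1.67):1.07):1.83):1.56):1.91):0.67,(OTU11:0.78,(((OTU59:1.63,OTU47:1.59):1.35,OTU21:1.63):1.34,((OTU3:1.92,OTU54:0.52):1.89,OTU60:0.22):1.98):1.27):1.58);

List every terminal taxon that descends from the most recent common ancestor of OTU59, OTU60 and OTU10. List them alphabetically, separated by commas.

Tracing OTU59: it sits inside (OTU59,OTU47).
Tracing OTU60: it sits inside ((OTU3,OTU54),OTU60).
Tracing OTU10: it sits inside (OTU10,OTU24).
The smallest clade enclosing all 3 is the whole tree (their MRCA is the root), so the answer is all 21 tips in alphabetical order.

OTU10, OTU11, OTU14, OTU19, OTU21, OTU24, OTU3, OTU30, OTU31, OTU37, OTU41, OTU42, OTU47, OTU5, OTU54, OTU56, OTU59, OTU60, OTU61, OTU67, OTU68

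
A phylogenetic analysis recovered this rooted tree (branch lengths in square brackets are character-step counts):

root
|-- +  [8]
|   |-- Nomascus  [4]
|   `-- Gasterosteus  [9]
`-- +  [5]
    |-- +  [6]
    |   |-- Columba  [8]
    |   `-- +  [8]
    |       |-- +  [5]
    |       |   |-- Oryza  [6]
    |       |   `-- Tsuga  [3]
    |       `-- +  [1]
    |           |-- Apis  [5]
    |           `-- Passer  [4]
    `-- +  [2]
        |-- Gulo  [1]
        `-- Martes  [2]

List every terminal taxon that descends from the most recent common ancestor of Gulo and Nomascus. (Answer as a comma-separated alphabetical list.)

Tracing Gulo: it sits inside (Gulo,Martes).
Tracing Nomascus: it sits inside (Nomascus,Gasterosteus).
The smallest clade enclosing both is the whole tree (their MRCA is the root), so the answer is all 9 tips in alphabetical order.

Apis, Columba, Gasterosteus, Gulo, Martes, Nomascus, Oryza, Passer, Tsuga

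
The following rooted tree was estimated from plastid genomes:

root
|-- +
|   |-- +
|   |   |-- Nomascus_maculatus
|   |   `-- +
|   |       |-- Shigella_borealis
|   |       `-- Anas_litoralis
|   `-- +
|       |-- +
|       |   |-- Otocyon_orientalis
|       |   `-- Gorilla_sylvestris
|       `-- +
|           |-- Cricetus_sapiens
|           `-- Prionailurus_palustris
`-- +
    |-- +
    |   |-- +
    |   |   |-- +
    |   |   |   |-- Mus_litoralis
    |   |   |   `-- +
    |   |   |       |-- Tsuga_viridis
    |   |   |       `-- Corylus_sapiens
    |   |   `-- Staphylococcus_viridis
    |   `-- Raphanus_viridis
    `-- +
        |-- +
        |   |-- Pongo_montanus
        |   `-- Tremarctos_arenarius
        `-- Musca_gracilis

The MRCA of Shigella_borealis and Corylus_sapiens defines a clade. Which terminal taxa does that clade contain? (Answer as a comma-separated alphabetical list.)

Tracing Shigella_borealis: it sits inside (Shigella_borealis,Anas_litoralis).
Tracing Corylus_sapiens: it sits inside (Tsuga_viridis,Corylus_sapiens).
The smallest clade enclosing both is the whole tree (their MRCA is the root), so the answer is all 15 tips in alphabetical order.

Anas_litoralis, Corylus_sapiens, Cricetus_sapiens, Gorilla_sylvestris, Mus_litoralis, Musca_gracilis, Nomascus_maculatus, Otocyon_orientalis, Pongo_montanus, Prionailurus_palustris, Raphanus_viridis, Shigella_borealis, Staphylococcus_viridis, Tremarctos_arenarius, Tsuga_viridis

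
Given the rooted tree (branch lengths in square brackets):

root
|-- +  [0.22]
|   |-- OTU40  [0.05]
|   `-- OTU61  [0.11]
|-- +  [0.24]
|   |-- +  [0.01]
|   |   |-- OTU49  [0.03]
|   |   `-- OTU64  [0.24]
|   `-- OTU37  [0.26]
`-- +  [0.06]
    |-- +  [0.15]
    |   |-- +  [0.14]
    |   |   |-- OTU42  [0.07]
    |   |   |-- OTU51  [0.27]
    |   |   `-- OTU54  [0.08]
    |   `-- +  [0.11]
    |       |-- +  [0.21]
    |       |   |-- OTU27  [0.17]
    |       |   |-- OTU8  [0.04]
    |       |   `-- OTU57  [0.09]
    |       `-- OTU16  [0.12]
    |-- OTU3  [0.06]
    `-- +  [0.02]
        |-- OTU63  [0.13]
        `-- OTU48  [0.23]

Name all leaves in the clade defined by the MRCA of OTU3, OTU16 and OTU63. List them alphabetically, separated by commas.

Tracing OTU3: it sits inside (((OTU42,OTU51,OTU54),((OTU27,OTU8,OTU57),OTU16)),OTU3,(OTU63,OTU48)).
Tracing OTU16: it sits inside ((OTU27,OTU8,OTU57),OTU16).
Tracing OTU63: it sits inside (OTU63,OTU48).
The smallest clade enclosing all 3 is (((OTU42,OTU51,OTU54),((OTU27,OTU8,OTU57),OTU16)),OTU3,(OTU63,OTU48)); the answer is its 10 terminal taxa in alphabetical order.

OTU16, OTU27, OTU3, OTU42, OTU48, OTU51, OTU54, OTU57, OTU63, OTU8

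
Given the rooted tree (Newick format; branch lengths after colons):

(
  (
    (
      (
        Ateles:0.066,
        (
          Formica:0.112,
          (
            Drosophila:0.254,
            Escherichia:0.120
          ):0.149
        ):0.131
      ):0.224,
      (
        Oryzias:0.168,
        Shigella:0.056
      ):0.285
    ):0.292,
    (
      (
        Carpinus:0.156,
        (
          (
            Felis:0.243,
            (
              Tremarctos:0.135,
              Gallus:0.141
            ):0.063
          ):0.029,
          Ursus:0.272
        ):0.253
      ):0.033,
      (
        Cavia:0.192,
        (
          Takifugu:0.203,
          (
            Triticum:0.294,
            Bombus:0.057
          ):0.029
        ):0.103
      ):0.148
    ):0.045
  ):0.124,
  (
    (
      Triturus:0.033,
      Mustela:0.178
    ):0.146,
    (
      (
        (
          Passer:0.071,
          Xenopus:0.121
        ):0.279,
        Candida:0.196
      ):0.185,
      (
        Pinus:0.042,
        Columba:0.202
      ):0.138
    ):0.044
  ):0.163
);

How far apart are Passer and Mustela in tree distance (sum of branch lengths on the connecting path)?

The path runs Passer → … → MRCA → … → Mustela; the MRCA is the node subtending ((Triturus,Mustela),(((Passer,Xenopus),Candida),(Pinus,Columba))).
Branch lengths along that path: 0.071 + 0.279 + 0.185 + 0.044 + 0.146 + 0.178 = 0.903.

0.903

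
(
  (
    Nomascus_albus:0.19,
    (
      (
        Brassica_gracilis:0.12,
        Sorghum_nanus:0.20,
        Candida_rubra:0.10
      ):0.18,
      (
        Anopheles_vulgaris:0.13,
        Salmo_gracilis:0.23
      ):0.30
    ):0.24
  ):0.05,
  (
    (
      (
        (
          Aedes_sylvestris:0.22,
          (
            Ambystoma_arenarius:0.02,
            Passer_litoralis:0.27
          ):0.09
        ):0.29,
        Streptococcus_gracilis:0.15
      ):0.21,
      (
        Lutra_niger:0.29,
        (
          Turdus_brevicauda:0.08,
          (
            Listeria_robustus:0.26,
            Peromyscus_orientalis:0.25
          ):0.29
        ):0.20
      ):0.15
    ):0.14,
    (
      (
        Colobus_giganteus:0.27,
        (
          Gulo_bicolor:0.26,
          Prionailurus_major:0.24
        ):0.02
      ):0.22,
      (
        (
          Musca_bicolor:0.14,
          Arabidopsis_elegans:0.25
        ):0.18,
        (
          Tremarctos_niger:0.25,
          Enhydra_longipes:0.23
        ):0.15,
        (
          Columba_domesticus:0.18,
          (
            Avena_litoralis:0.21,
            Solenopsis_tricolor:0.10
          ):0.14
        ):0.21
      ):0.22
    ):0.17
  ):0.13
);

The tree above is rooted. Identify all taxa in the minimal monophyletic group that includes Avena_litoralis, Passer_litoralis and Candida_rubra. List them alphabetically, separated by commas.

Aedes_sylvestris, Ambystoma_arenarius, Anopheles_vulgaris, Arabidopsis_elegans, Avena_litoralis, Brassica_gracilis, Candida_rubra, Colobus_giganteus, Columba_domesticus, Enhydra_longipes, Gulo_bicolor, Listeria_robustus, Lutra_niger, Musca_bicolor, Nomascus_albus, Passer_litoralis, Peromyscus_orientalis, Prionailurus_major, Salmo_gracilis, Solenopsis_tricolor, Sorghum_nanus, Streptococcus_gracilis, Tremarctos_niger, Turdus_brevicauda

Tracing Avena_litoralis: it sits inside (Avena_litoralis,Solenopsis_tricolor).
Tracing Passer_litoralis: it sits inside (Ambystoma_arenarius,Passer_litoralis).
Tracing Candida_rubra: it sits inside (Brassica_gracilis,Sorghum_nanus,Candida_rubra).
The smallest clade enclosing all 3 is the whole tree (their MRCA is the root), so the answer is all 24 tips in alphabetical order.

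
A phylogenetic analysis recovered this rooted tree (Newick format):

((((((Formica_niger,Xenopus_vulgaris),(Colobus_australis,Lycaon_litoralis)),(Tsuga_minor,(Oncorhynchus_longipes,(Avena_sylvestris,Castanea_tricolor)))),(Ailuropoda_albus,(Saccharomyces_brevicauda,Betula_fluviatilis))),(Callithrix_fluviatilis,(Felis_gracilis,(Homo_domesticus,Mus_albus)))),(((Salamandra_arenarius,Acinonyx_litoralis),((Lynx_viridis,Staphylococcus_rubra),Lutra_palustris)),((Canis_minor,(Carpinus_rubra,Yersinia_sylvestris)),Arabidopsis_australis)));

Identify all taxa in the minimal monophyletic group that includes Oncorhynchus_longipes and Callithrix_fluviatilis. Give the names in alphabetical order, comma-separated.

Tracing Oncorhynchus_longipes: it sits inside (Oncorhynchus_longipes,(Avena_sylvestris,Castanea_tricolor)).
Tracing Callithrix_fluviatilis: it sits inside (Callithrix_fluviatilis,(Felis_gracilis,(Homo_domesticus,Mus_albus))).
The smallest clade enclosing both is (((((Formica_niger,Xenopus_vulgaris),(Colobus_australis,Lycaon_litoralis)),(Tsuga_minor,(Oncorhynchus_longipes,(Avena_sylvestris,Castanea_tricolor)))),(Ailuropoda_albus,(Saccharomyces_brevicauda,Betula_fluviatilis))),(Callithrix_fluviatilis,(Felis_gracilis,(Homo_domesticus,Mus_albus)))); the answer is its 15 terminal taxa in alphabetical order.

Ailuropoda_albus, Avena_sylvestris, Betula_fluviatilis, Callithrix_fluviatilis, Castanea_tricolor, Colobus_australis, Felis_gracilis, Formica_niger, Homo_domesticus, Lycaon_litoralis, Mus_albus, Oncorhynchus_longipes, Saccharomyces_brevicauda, Tsuga_minor, Xenopus_vulgaris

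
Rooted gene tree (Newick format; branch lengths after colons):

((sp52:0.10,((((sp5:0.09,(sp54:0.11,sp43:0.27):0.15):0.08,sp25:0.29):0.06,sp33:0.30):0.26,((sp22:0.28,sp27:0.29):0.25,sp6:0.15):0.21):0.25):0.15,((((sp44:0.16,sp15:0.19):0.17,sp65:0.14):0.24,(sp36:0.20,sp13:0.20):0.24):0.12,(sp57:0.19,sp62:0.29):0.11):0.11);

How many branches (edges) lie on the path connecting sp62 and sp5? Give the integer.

The MRCA of sp62 and sp5 is the root of the tree.
From sp62 up to that node: 3 branches. From sp5 up to the same node: 6 branches. Total: 3 + 6 = 9.

9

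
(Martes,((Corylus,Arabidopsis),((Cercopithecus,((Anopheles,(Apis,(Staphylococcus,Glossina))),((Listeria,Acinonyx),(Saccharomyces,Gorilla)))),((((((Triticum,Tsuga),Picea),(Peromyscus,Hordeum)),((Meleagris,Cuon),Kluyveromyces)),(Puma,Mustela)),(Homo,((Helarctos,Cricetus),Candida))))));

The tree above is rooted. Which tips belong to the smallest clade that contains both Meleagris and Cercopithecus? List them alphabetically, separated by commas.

Tracing Meleagris: it sits inside (Meleagris,Cuon).
Tracing Cercopithecus: it sits inside (Cercopithecus,((Anopheles,(Apis,(Staphylococcus,Glossina))),((Listeria,Acinonyx),(Saccharomyces,Gorilla)))).
The smallest clade enclosing both is ((Cercopithecus,((Anopheles,(Apis,(Staphylococcus,Glossina))),((Listeria,Acinonyx),(Saccharomyces,Gorilla)))),((((((Triticum,Tsuga),Picea),(Peromyscus,Hordeum)),((Meleagris,Cuon),Kluyveromyces)),(Puma,Mustela)),(Homo,((Helarctos,Cricetus),Candida)))); the answer is its 23 terminal taxa in alphabetical order.

Acinonyx, Anopheles, Apis, Candida, Cercopithecus, Cricetus, Cuon, Glossina, Gorilla, Helarctos, Homo, Hordeum, Kluyveromyces, Listeria, Meleagris, Mustela, Peromyscus, Picea, Puma, Saccharomyces, Staphylococcus, Triticum, Tsuga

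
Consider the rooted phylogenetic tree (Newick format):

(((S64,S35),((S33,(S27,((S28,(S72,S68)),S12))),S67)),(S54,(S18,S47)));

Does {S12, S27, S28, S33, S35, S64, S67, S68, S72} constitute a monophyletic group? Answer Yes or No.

Yes

The most recent common ancestor of these taxa subtends ((S64,S35),((S33,(S27,((S28,(S72,S68)),S12))),S67)).
That clade has exactly 9 tips — every listed taxon and nothing else — so the group is monophyletic.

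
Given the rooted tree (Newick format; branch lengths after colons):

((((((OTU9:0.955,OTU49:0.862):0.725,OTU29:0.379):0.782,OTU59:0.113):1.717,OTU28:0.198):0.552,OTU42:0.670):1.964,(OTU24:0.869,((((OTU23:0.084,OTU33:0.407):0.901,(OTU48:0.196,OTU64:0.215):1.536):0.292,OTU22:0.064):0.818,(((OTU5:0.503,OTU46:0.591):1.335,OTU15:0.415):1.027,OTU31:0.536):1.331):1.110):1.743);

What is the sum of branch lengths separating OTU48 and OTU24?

The path runs OTU48 → … → MRCA → … → OTU24; the MRCA is the node subtending (OTU24,((((OTU23,OTU33),(OTU48,OTU64)),OTU22),(((OTU5,OTU46),OTU15),OTU31))).
Branch lengths along that path: 0.196 + 1.536 + 0.292 + 0.818 + 1.110 + 0.869 = 4.821.

4.821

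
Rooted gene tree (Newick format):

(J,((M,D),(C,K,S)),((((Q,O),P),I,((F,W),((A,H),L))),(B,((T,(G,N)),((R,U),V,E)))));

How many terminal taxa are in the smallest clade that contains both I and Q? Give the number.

The MRCA of I and Q is the node subtending (((Q,O),P),I,((F,W),((A,H),L))).
That clade contains 9 terminal taxa: A, F, H, I, L, O, P, Q, W.

9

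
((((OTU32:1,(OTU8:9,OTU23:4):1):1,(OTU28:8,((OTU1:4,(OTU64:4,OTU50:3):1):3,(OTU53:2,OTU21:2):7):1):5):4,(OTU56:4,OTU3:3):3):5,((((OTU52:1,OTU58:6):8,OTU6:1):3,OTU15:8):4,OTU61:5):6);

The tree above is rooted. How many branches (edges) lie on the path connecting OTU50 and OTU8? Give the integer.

The MRCA of OTU50 and OTU8 is the node subtending ((OTU32,(OTU8,OTU23)),(OTU28,((OTU1,(OTU64,OTU50)),(OTU53,OTU21)))).
From OTU50 up to that node: 5 branches. From OTU8 up to the same node: 3 branches. Total: 5 + 3 = 8.

8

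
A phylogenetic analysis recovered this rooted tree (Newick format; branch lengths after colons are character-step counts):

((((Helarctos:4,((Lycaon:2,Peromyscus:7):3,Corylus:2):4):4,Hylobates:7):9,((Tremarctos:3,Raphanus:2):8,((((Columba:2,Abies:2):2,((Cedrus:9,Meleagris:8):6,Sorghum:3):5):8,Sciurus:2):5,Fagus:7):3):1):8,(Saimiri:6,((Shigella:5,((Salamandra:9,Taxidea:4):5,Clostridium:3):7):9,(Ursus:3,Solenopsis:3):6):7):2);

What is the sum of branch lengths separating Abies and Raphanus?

The path runs Abies → … → MRCA → … → Raphanus; the MRCA is the node subtending ((Tremarctos,Raphanus),((((Columba,Abies),((Cedrus,Meleagris),Sorghum)),Sciurus),Fagus)).
Branch lengths along that path: 2 + 2 + 8 + 5 + 3 + 8 + 2 = 30.

30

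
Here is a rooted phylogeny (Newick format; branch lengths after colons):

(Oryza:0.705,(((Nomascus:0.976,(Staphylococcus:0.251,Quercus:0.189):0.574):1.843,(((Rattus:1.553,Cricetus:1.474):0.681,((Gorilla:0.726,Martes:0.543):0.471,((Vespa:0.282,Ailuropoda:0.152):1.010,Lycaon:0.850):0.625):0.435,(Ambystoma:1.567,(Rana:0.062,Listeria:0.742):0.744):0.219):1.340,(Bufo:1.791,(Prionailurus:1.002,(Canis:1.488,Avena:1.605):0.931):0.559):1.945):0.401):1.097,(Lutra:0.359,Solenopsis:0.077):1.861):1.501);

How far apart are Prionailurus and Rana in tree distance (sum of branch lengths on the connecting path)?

The path runs Prionailurus → … → MRCA → … → Rana; the MRCA is the node subtending (((Rattus,Cricetus),((Gorilla,Martes),((Vespa,Ailuropoda),Lycaon)),(Ambystoma,(Rana,Listeria))),(Bufo,(Prionailurus,(Canis,Avena)))).
Branch lengths along that path: 1.002 + 0.559 + 1.945 + 1.340 + 0.219 + 0.744 + 0.062 = 5.871.

5.871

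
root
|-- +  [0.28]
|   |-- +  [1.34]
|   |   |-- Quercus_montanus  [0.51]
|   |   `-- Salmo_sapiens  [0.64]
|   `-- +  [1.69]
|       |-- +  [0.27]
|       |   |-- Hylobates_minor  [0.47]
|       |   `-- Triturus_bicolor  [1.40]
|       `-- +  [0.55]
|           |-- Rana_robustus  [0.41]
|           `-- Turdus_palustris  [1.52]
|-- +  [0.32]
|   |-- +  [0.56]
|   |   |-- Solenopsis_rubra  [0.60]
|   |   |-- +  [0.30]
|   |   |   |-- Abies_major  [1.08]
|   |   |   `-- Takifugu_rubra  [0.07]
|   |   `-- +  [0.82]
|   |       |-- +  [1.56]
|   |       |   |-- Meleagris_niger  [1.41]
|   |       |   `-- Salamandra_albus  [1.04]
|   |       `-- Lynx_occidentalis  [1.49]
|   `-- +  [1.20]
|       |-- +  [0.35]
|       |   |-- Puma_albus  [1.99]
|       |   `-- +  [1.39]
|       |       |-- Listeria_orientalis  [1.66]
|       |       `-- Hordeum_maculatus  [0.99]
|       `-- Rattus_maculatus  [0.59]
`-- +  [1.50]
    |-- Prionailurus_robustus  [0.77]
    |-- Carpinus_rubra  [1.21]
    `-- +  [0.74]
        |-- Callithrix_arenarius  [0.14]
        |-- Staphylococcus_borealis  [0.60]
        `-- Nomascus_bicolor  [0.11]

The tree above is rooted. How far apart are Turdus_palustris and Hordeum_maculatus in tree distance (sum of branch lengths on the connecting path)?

8.29

The path runs Turdus_palustris → … → MRCA → … → Hordeum_maculatus; the MRCA is the root of the tree.
Branch lengths along that path: 1.52 + 0.55 + 1.69 + 0.28 + 0.32 + 1.20 + 0.35 + 1.39 + 0.99 = 8.29.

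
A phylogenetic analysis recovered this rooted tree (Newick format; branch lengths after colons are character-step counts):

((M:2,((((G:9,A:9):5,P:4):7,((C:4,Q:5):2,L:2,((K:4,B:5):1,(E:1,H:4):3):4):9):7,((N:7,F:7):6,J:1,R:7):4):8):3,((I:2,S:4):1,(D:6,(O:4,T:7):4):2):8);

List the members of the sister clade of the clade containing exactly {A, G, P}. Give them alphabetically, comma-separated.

B, C, E, H, K, L, Q

The clade containing exactly {A, G, P} attaches to the tree at the node subtending (((G,A),P),((C,Q),L,((K,B),(E,H)))).
The other lineage descending from that same node — the sister group — is ((C,Q),L,((K,B),(E,H))); its 7 tips in alphabetical order are the answer.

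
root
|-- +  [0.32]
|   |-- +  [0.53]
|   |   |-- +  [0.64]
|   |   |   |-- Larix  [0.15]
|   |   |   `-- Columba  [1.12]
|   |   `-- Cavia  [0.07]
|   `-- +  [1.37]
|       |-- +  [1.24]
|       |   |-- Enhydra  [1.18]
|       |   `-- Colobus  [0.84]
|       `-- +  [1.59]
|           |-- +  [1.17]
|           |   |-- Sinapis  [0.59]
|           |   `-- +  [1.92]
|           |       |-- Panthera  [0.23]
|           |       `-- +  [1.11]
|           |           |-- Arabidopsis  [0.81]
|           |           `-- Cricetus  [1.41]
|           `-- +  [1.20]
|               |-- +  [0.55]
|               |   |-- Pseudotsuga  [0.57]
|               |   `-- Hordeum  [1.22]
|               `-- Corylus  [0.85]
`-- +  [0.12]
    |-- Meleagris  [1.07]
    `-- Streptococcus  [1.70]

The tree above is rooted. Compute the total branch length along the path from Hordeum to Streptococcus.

8.07

The path runs Hordeum → … → MRCA → … → Streptococcus; the MRCA is the root of the tree.
Branch lengths along that path: 1.22 + 0.55 + 1.20 + 1.59 + 1.37 + 0.32 + 0.12 + 1.70 = 8.07.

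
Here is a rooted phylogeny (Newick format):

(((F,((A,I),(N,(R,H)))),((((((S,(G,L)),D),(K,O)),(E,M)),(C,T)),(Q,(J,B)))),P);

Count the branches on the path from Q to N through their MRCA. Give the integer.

7

The MRCA of Q and N is the node subtending ((F,((A,I),(N,(R,H)))),((((((S,(G,L)),D),(K,O)),(E,M)),(C,T)),(Q,(J,B)))).
From Q up to that node: 3 branches. From N up to the same node: 4 branches. Total: 3 + 4 = 7.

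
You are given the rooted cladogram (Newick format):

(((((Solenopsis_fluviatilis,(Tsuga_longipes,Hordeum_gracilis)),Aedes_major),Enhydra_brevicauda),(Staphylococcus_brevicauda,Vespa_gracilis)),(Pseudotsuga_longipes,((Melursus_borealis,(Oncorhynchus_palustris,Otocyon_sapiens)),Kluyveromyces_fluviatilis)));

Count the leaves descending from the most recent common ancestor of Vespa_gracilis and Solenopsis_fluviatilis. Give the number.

7

The MRCA of Vespa_gracilis and Solenopsis_fluviatilis is the node subtending ((((Solenopsis_fluviatilis,(Tsuga_longipes,Hordeum_gracilis)),Aedes_major),Enhydra_brevicauda),(Staphylococcus_brevicauda,Vespa_gracilis)).
That clade contains 7 terminal taxa: Aedes_major, Enhydra_brevicauda, Hordeum_gracilis, Solenopsis_fluviatilis, Staphylococcus_brevicauda, Tsuga_longipes, Vespa_gracilis.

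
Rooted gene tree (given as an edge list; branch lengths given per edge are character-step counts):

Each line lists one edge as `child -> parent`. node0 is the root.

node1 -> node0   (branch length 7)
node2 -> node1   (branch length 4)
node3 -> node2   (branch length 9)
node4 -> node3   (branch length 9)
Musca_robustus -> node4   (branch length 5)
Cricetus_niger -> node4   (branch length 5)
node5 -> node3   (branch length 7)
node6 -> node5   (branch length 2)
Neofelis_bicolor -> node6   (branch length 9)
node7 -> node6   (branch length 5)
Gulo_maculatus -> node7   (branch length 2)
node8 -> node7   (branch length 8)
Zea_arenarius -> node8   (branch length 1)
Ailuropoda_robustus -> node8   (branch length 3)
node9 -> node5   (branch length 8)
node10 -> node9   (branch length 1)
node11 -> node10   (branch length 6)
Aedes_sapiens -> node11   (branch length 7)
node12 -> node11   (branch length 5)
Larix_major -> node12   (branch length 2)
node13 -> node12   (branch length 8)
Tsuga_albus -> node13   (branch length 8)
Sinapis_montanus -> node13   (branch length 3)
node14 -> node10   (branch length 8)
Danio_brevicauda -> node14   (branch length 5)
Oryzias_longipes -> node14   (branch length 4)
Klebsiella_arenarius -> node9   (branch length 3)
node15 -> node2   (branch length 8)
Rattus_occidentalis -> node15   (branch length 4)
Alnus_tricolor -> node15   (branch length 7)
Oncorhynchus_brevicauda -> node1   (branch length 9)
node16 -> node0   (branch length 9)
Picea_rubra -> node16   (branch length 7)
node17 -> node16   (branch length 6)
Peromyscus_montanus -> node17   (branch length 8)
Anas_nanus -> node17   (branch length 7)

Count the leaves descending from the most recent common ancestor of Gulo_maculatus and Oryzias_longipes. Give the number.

11

The MRCA of Gulo_maculatus and Oryzias_longipes is the node subtending ((Neofelis_bicolor,(Gulo_maculatus,(Zea_arenarius,Ailuropoda_robustus))),(((Aedes_sapiens,(Larix_major,(Tsuga_albus,Sinapis_montanus))),(Danio_brevicauda,Oryzias_longipes)),Klebsiella_arenarius)).
That clade contains 11 terminal taxa: Aedes_sapiens, Ailuropoda_robustus, Danio_brevicauda, Gulo_maculatus, Klebsiella_arenarius, Larix_major, Neofelis_bicolor, Oryzias_longipes, Sinapis_montanus, Tsuga_albus, Zea_arenarius.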